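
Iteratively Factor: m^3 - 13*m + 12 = (m + 4)*(m^2 - 4*m + 3) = (m - 3)*(m + 4)*(m - 1)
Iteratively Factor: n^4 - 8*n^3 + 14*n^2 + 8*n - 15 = (n - 5)*(n^3 - 3*n^2 - n + 3) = (n - 5)*(n - 1)*(n^2 - 2*n - 3) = (n - 5)*(n - 3)*(n - 1)*(n + 1)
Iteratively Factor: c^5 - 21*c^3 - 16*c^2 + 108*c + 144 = (c - 3)*(c^4 + 3*c^3 - 12*c^2 - 52*c - 48) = (c - 3)*(c + 3)*(c^3 - 12*c - 16) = (c - 4)*(c - 3)*(c + 3)*(c^2 + 4*c + 4) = (c - 4)*(c - 3)*(c + 2)*(c + 3)*(c + 2)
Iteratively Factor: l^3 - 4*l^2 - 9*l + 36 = (l - 4)*(l^2 - 9) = (l - 4)*(l + 3)*(l - 3)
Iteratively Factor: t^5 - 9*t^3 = (t - 3)*(t^4 + 3*t^3) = t*(t - 3)*(t^3 + 3*t^2) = t^2*(t - 3)*(t^2 + 3*t) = t^3*(t - 3)*(t + 3)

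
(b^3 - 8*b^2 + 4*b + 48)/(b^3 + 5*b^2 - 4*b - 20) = (b^2 - 10*b + 24)/(b^2 + 3*b - 10)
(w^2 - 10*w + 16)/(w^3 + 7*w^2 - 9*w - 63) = (w^2 - 10*w + 16)/(w^3 + 7*w^2 - 9*w - 63)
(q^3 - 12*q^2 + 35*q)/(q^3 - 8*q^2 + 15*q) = (q - 7)/(q - 3)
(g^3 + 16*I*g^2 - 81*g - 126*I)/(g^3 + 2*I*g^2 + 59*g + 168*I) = (g + 6*I)/(g - 8*I)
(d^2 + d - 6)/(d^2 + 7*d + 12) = (d - 2)/(d + 4)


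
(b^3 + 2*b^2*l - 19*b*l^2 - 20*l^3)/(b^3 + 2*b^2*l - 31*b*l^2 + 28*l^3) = (b^2 + 6*b*l + 5*l^2)/(b^2 + 6*b*l - 7*l^2)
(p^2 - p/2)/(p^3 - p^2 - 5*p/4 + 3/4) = 2*p/(2*p^2 - p - 3)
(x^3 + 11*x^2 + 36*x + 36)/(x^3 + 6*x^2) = 1 + 5/x + 6/x^2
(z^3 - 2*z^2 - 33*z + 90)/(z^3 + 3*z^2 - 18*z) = (z - 5)/z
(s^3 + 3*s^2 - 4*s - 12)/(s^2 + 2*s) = s + 1 - 6/s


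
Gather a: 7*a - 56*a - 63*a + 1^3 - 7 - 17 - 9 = -112*a - 32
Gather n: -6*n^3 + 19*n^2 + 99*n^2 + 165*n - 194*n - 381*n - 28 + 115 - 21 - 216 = -6*n^3 + 118*n^2 - 410*n - 150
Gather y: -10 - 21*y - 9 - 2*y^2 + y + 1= -2*y^2 - 20*y - 18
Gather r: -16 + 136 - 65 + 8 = 63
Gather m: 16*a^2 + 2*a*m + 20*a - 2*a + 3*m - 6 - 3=16*a^2 + 18*a + m*(2*a + 3) - 9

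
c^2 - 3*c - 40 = (c - 8)*(c + 5)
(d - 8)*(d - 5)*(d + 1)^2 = d^4 - 11*d^3 + 15*d^2 + 67*d + 40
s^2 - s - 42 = (s - 7)*(s + 6)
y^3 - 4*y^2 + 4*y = y*(y - 2)^2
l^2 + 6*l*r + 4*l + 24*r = (l + 4)*(l + 6*r)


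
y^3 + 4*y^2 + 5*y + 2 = (y + 1)^2*(y + 2)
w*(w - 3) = w^2 - 3*w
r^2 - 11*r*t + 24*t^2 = (r - 8*t)*(r - 3*t)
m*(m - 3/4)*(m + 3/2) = m^3 + 3*m^2/4 - 9*m/8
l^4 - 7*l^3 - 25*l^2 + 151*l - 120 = (l - 8)*(l - 3)*(l - 1)*(l + 5)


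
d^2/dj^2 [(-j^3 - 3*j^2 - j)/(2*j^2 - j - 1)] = 2*(-13*j^3 - 21*j^2 - 9*j - 2)/(8*j^6 - 12*j^5 - 6*j^4 + 11*j^3 + 3*j^2 - 3*j - 1)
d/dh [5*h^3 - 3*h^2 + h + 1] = 15*h^2 - 6*h + 1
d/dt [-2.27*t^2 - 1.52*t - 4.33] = -4.54*t - 1.52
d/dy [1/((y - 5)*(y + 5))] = -2*y/(y^4 - 50*y^2 + 625)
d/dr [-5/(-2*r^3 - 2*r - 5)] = 10*(-3*r^2 - 1)/(2*r^3 + 2*r + 5)^2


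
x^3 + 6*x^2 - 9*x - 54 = (x - 3)*(x + 3)*(x + 6)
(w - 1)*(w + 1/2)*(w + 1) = w^3 + w^2/2 - w - 1/2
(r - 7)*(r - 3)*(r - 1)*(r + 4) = r^4 - 7*r^3 - 13*r^2 + 103*r - 84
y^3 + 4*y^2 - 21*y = y*(y - 3)*(y + 7)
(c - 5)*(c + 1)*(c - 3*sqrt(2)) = c^3 - 3*sqrt(2)*c^2 - 4*c^2 - 5*c + 12*sqrt(2)*c + 15*sqrt(2)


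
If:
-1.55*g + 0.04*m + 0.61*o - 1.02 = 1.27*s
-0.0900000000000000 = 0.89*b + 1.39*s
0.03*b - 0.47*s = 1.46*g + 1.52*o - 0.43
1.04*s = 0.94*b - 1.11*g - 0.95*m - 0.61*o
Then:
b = -1.56179775280899*s - 0.101123595505618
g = -0.729518526207816*s - 0.398458611525144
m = -2.01930836036006*s - 0.0606112891410974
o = 0.360686260315225*s + 0.66362885852733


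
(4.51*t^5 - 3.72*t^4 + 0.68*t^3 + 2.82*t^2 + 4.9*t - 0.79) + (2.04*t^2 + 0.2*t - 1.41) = 4.51*t^5 - 3.72*t^4 + 0.68*t^3 + 4.86*t^2 + 5.1*t - 2.2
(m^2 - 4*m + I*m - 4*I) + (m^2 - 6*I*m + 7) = 2*m^2 - 4*m - 5*I*m + 7 - 4*I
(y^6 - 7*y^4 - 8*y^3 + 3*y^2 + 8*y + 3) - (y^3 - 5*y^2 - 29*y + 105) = y^6 - 7*y^4 - 9*y^3 + 8*y^2 + 37*y - 102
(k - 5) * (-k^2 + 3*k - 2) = -k^3 + 8*k^2 - 17*k + 10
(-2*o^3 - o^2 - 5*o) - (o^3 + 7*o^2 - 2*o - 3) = -3*o^3 - 8*o^2 - 3*o + 3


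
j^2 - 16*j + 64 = (j - 8)^2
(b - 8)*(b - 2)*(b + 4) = b^3 - 6*b^2 - 24*b + 64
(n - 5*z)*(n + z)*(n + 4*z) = n^3 - 21*n*z^2 - 20*z^3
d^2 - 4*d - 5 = (d - 5)*(d + 1)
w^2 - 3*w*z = w*(w - 3*z)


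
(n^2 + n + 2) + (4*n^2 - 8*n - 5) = 5*n^2 - 7*n - 3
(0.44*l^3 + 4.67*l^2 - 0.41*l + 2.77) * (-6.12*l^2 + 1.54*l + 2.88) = -2.6928*l^5 - 27.9028*l^4 + 10.9682*l^3 - 4.1342*l^2 + 3.085*l + 7.9776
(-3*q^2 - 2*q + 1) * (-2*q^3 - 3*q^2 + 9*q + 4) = 6*q^5 + 13*q^4 - 23*q^3 - 33*q^2 + q + 4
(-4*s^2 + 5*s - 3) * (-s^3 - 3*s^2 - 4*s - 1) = 4*s^5 + 7*s^4 + 4*s^3 - 7*s^2 + 7*s + 3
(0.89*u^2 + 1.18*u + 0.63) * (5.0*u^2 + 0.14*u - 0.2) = 4.45*u^4 + 6.0246*u^3 + 3.1372*u^2 - 0.1478*u - 0.126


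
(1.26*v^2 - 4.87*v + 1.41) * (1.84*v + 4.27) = 2.3184*v^3 - 3.5806*v^2 - 18.2005*v + 6.0207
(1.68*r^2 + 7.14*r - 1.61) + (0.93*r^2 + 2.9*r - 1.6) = 2.61*r^2 + 10.04*r - 3.21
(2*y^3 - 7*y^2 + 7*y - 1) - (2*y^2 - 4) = 2*y^3 - 9*y^2 + 7*y + 3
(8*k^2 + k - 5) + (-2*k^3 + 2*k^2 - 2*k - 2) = -2*k^3 + 10*k^2 - k - 7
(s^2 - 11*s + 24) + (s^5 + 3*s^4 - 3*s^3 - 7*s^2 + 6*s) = s^5 + 3*s^4 - 3*s^3 - 6*s^2 - 5*s + 24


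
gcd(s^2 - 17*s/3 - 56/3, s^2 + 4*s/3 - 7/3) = s + 7/3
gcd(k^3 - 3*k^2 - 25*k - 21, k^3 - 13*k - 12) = k^2 + 4*k + 3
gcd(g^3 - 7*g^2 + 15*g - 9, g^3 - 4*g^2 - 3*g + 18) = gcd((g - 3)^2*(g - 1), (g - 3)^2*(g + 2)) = g^2 - 6*g + 9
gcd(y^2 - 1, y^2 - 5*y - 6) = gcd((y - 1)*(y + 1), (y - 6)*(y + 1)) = y + 1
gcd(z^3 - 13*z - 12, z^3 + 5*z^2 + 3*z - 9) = z + 3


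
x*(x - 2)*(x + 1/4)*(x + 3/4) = x^4 - x^3 - 29*x^2/16 - 3*x/8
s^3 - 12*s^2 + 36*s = s*(s - 6)^2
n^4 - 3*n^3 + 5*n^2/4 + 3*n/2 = n*(n - 2)*(n - 3/2)*(n + 1/2)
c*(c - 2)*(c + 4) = c^3 + 2*c^2 - 8*c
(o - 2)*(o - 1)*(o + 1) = o^3 - 2*o^2 - o + 2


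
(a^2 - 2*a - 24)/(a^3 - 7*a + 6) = (a^2 - 2*a - 24)/(a^3 - 7*a + 6)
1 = 1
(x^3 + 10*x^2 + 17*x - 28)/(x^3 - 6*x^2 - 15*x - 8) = (-x^3 - 10*x^2 - 17*x + 28)/(-x^3 + 6*x^2 + 15*x + 8)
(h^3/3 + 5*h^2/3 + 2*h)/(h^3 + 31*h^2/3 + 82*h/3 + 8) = h*(h^2 + 5*h + 6)/(3*h^3 + 31*h^2 + 82*h + 24)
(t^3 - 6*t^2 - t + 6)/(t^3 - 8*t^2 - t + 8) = (t - 6)/(t - 8)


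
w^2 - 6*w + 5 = (w - 5)*(w - 1)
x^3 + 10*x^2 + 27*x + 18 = (x + 1)*(x + 3)*(x + 6)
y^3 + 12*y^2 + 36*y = y*(y + 6)^2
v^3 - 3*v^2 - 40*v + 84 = (v - 7)*(v - 2)*(v + 6)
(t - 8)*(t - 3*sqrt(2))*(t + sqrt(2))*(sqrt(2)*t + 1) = sqrt(2)*t^4 - 8*sqrt(2)*t^3 - 3*t^3 - 8*sqrt(2)*t^2 + 24*t^2 - 6*t + 64*sqrt(2)*t + 48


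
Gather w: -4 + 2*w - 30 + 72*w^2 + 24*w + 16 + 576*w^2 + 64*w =648*w^2 + 90*w - 18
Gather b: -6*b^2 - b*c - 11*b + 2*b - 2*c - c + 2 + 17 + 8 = -6*b^2 + b*(-c - 9) - 3*c + 27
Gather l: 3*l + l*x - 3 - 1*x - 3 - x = l*(x + 3) - 2*x - 6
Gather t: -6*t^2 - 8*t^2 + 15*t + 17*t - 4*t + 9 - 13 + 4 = -14*t^2 + 28*t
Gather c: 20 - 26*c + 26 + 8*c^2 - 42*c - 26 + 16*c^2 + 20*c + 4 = 24*c^2 - 48*c + 24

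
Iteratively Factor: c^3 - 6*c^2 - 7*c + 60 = (c - 5)*(c^2 - c - 12) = (c - 5)*(c - 4)*(c + 3)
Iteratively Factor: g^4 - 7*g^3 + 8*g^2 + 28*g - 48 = (g + 2)*(g^3 - 9*g^2 + 26*g - 24) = (g - 4)*(g + 2)*(g^2 - 5*g + 6) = (g - 4)*(g - 2)*(g + 2)*(g - 3)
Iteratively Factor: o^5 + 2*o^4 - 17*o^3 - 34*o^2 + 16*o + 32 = (o - 1)*(o^4 + 3*o^3 - 14*o^2 - 48*o - 32) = (o - 1)*(o + 1)*(o^3 + 2*o^2 - 16*o - 32) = (o - 1)*(o + 1)*(o + 2)*(o^2 - 16) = (o - 1)*(o + 1)*(o + 2)*(o + 4)*(o - 4)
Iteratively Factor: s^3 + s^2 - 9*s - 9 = (s - 3)*(s^2 + 4*s + 3) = (s - 3)*(s + 3)*(s + 1)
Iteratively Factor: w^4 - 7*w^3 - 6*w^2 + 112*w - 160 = (w - 4)*(w^3 - 3*w^2 - 18*w + 40) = (w - 5)*(w - 4)*(w^2 + 2*w - 8) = (w - 5)*(w - 4)*(w - 2)*(w + 4)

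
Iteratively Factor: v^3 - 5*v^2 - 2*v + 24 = (v - 4)*(v^2 - v - 6) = (v - 4)*(v - 3)*(v + 2)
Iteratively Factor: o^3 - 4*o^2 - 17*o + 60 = (o - 3)*(o^2 - o - 20) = (o - 3)*(o + 4)*(o - 5)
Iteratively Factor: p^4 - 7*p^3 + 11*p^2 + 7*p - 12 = (p + 1)*(p^3 - 8*p^2 + 19*p - 12) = (p - 3)*(p + 1)*(p^2 - 5*p + 4) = (p - 4)*(p - 3)*(p + 1)*(p - 1)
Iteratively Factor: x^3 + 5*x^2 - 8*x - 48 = (x + 4)*(x^2 + x - 12) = (x + 4)^2*(x - 3)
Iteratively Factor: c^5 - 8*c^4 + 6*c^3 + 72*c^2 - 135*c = (c - 3)*(c^4 - 5*c^3 - 9*c^2 + 45*c) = (c - 5)*(c - 3)*(c^3 - 9*c) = (c - 5)*(c - 3)*(c + 3)*(c^2 - 3*c) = (c - 5)*(c - 3)^2*(c + 3)*(c)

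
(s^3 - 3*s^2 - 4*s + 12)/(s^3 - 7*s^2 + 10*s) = (s^2 - s - 6)/(s*(s - 5))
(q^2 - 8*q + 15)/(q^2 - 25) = (q - 3)/(q + 5)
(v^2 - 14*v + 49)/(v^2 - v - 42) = (v - 7)/(v + 6)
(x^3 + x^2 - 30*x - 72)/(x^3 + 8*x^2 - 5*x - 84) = (x^2 - 3*x - 18)/(x^2 + 4*x - 21)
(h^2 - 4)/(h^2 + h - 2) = (h - 2)/(h - 1)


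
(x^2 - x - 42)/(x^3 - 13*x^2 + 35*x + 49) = (x + 6)/(x^2 - 6*x - 7)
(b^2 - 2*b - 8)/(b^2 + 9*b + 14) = (b - 4)/(b + 7)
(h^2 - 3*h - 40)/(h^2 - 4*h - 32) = (h + 5)/(h + 4)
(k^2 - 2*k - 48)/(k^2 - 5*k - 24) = (k + 6)/(k + 3)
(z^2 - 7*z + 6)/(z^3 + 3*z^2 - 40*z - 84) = (z - 1)/(z^2 + 9*z + 14)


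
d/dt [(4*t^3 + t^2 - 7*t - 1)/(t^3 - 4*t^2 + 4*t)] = (-17*t^3 + 12*t^2 + 3*t - 2)/(t^2*(t^3 - 6*t^2 + 12*t - 8))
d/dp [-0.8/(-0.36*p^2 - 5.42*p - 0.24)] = (-0.576*p - 4.336)/(0.36*p^2 + 5.42*p + 0.24)^2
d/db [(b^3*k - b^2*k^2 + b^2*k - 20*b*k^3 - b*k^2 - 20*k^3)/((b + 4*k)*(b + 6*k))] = k*(b^2 + 12*b*k - 30*k^2 + 11*k)/(b^2 + 12*b*k + 36*k^2)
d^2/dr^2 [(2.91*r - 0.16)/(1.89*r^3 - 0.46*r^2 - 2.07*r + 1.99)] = (62.368866*r^5 - 22.038156*r^4 + 26.226762*r^3 - 127.78494*r^2 + 18.679428*r + 22.31023)/(6.751269*r^9 - 4.929498*r^8 - 20.982969*r^7 + 32.026049*r^6 + 12.600711*r^5 - 51.362772*r^4 + 24.953292*r^3 + 20.115915*r^2 - 24.592221*r + 7.880599)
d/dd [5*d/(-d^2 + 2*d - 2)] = 5*(d^2 - 2)/(d^4 - 4*d^3 + 8*d^2 - 8*d + 4)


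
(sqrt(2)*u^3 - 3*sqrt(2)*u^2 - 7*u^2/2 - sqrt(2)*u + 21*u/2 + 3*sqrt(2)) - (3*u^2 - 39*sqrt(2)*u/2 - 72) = sqrt(2)*u^3 - 13*u^2/2 - 3*sqrt(2)*u^2 + 21*u/2 + 37*sqrt(2)*u/2 + 3*sqrt(2) + 72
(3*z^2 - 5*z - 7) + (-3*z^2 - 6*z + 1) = -11*z - 6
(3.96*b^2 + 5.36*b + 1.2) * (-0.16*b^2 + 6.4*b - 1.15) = -0.6336*b^4 + 24.4864*b^3 + 29.558*b^2 + 1.516*b - 1.38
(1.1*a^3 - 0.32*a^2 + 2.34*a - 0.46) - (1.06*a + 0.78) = 1.1*a^3 - 0.32*a^2 + 1.28*a - 1.24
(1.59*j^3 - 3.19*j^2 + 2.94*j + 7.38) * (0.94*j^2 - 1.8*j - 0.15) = 1.4946*j^5 - 5.8606*j^4 + 8.2671*j^3 + 2.1237*j^2 - 13.725*j - 1.107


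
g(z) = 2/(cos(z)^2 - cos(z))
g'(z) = 2*(2*sin(z)*cos(z) - sin(z))/(cos(z)^2 - cos(z))^2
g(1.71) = 12.66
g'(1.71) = -101.35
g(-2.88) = 1.05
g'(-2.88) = 0.42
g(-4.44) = 5.86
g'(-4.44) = -25.42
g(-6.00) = -52.30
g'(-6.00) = 351.66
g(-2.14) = 2.41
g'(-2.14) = 5.09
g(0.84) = -9.01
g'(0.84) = 10.12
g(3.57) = 1.15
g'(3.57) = 0.78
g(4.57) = 12.34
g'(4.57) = 96.79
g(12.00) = -15.18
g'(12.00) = -42.51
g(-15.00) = 1.50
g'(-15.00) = 1.83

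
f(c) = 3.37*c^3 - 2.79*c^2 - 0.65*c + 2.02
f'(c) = 10.11*c^2 - 5.58*c - 0.65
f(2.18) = 22.26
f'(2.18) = 35.23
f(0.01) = 2.01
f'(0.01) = -0.70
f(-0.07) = 2.05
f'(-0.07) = -0.21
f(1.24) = 3.35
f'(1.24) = 7.98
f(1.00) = 1.95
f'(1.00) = 3.88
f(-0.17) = 2.03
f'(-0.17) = 0.59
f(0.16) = 1.86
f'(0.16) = -1.28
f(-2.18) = -44.74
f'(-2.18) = 59.56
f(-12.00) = -6215.30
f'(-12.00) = 1522.15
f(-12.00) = -6215.30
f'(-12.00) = 1522.15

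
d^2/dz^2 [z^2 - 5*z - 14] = 2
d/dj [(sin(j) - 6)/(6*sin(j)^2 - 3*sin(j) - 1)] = (-6*sin(j)^2 + 72*sin(j) - 19)*cos(j)/(6*sin(j)^2 - 3*sin(j) - 1)^2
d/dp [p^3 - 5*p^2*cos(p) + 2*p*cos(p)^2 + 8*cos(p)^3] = 5*p^2*sin(p) + 3*p^2 - 2*p*sin(2*p) - 10*p*cos(p) - 24*sin(p)*cos(p)^2 + 2*cos(p)^2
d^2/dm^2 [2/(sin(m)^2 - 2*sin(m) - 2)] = 4*(2*sin(m)^4 - 3*sin(m)^3 + 3*sin(m)^2 + 4*sin(m) - 6)/(2*sin(m) + cos(m)^2 + 1)^3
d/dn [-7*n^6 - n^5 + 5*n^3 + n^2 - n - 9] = -42*n^5 - 5*n^4 + 15*n^2 + 2*n - 1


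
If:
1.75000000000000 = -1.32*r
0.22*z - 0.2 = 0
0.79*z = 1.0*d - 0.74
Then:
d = 1.46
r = -1.33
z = 0.91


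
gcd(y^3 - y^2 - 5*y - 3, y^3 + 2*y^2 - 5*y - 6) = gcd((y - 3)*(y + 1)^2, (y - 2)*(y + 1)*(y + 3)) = y + 1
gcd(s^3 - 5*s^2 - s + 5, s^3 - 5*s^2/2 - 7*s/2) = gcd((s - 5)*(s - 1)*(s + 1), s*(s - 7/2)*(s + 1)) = s + 1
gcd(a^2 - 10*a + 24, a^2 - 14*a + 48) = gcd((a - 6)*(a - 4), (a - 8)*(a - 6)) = a - 6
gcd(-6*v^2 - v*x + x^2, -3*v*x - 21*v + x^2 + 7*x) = -3*v + x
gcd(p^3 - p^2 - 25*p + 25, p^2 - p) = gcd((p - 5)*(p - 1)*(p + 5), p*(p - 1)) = p - 1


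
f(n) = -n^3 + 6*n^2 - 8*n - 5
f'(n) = -3*n^2 + 12*n - 8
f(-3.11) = 107.99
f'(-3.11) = -74.34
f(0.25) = -6.64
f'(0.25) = -5.19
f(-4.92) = 298.69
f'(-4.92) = -139.66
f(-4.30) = 219.85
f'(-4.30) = -115.07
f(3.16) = -1.92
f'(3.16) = -0.04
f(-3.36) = 127.55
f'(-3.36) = -82.19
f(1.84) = -5.64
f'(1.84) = 3.92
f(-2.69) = 79.40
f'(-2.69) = -61.99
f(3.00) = -2.00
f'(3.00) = 1.00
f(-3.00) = 100.00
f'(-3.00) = -71.00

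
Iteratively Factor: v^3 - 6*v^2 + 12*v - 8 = (v - 2)*(v^2 - 4*v + 4) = (v - 2)^2*(v - 2)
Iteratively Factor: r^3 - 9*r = (r + 3)*(r^2 - 3*r) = r*(r + 3)*(r - 3)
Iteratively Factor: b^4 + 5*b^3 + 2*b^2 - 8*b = (b)*(b^3 + 5*b^2 + 2*b - 8) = b*(b - 1)*(b^2 + 6*b + 8) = b*(b - 1)*(b + 4)*(b + 2)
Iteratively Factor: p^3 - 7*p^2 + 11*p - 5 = (p - 1)*(p^2 - 6*p + 5) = (p - 5)*(p - 1)*(p - 1)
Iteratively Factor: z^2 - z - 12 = (z + 3)*(z - 4)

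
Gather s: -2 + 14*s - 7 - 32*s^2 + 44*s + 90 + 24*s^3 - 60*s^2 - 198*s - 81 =24*s^3 - 92*s^2 - 140*s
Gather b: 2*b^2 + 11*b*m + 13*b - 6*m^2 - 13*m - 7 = 2*b^2 + b*(11*m + 13) - 6*m^2 - 13*m - 7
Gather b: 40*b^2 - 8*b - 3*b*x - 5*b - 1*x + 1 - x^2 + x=40*b^2 + b*(-3*x - 13) - x^2 + 1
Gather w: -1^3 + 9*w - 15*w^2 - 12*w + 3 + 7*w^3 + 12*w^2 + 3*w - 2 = 7*w^3 - 3*w^2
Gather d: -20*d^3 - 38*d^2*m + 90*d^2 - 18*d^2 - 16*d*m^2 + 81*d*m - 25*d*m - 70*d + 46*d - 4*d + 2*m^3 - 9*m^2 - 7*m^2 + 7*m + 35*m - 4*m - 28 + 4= -20*d^3 + d^2*(72 - 38*m) + d*(-16*m^2 + 56*m - 28) + 2*m^3 - 16*m^2 + 38*m - 24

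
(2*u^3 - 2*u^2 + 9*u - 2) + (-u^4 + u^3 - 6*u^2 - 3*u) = -u^4 + 3*u^3 - 8*u^2 + 6*u - 2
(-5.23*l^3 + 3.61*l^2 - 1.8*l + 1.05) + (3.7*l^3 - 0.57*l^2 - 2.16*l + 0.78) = -1.53*l^3 + 3.04*l^2 - 3.96*l + 1.83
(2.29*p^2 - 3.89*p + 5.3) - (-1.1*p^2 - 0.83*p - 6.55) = 3.39*p^2 - 3.06*p + 11.85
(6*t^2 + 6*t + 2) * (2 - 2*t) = -12*t^3 + 8*t + 4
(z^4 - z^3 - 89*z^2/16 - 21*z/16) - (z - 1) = z^4 - z^3 - 89*z^2/16 - 37*z/16 + 1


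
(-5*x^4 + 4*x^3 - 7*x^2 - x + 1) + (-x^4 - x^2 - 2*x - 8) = -6*x^4 + 4*x^3 - 8*x^2 - 3*x - 7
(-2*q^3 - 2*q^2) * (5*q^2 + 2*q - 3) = -10*q^5 - 14*q^4 + 2*q^3 + 6*q^2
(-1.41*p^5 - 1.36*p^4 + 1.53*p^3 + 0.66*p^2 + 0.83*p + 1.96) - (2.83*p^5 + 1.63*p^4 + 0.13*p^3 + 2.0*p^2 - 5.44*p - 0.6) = -4.24*p^5 - 2.99*p^4 + 1.4*p^3 - 1.34*p^2 + 6.27*p + 2.56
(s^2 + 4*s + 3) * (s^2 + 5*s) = s^4 + 9*s^3 + 23*s^2 + 15*s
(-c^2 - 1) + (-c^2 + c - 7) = -2*c^2 + c - 8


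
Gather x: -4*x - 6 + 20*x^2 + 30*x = 20*x^2 + 26*x - 6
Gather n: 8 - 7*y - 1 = 7 - 7*y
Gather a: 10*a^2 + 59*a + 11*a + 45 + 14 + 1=10*a^2 + 70*a + 60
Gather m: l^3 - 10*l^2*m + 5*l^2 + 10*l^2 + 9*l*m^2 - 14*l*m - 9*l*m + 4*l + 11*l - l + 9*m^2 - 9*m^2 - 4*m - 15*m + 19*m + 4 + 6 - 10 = l^3 + 15*l^2 + 9*l*m^2 + 14*l + m*(-10*l^2 - 23*l)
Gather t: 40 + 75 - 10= 105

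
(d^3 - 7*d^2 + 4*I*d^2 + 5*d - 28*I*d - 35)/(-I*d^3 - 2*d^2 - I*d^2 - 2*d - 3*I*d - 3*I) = (I*d^3 - d^2*(4 + 7*I) + d*(28 + 5*I) - 35*I)/(d^3 + d^2*(1 - 2*I) + d*(3 - 2*I) + 3)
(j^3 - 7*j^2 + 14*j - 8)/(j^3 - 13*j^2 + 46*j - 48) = (j^2 - 5*j + 4)/(j^2 - 11*j + 24)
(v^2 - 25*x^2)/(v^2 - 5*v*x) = (v + 5*x)/v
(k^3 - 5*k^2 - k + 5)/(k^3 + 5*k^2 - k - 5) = (k - 5)/(k + 5)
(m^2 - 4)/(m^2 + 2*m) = (m - 2)/m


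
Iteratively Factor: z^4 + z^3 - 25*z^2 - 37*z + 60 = (z - 1)*(z^3 + 2*z^2 - 23*z - 60) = (z - 1)*(z + 3)*(z^2 - z - 20) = (z - 1)*(z + 3)*(z + 4)*(z - 5)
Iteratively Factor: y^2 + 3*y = (y + 3)*(y)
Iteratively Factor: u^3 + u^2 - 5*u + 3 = (u + 3)*(u^2 - 2*u + 1) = (u - 1)*(u + 3)*(u - 1)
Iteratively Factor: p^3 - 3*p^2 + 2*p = (p - 2)*(p^2 - p) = p*(p - 2)*(p - 1)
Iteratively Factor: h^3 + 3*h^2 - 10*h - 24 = (h - 3)*(h^2 + 6*h + 8) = (h - 3)*(h + 2)*(h + 4)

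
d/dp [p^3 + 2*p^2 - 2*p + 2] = 3*p^2 + 4*p - 2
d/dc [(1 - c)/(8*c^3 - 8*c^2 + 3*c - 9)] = (-8*c^3 + 8*c^2 - 3*c + (c - 1)*(24*c^2 - 16*c + 3) + 9)/(8*c^3 - 8*c^2 + 3*c - 9)^2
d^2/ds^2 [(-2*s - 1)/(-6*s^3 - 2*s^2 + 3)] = 4*(2*s^2*(2*s + 1)*(9*s + 2)^2 - (18*s^2 + 4*s + (2*s + 1)*(9*s + 1))*(6*s^3 + 2*s^2 - 3))/(6*s^3 + 2*s^2 - 3)^3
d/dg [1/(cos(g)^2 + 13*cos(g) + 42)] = (2*cos(g) + 13)*sin(g)/(cos(g)^2 + 13*cos(g) + 42)^2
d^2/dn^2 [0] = 0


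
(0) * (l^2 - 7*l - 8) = 0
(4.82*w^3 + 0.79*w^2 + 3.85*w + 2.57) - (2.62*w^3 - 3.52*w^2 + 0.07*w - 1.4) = 2.2*w^3 + 4.31*w^2 + 3.78*w + 3.97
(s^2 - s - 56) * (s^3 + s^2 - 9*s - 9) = s^5 - 66*s^3 - 56*s^2 + 513*s + 504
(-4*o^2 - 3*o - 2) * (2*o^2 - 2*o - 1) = -8*o^4 + 2*o^3 + 6*o^2 + 7*o + 2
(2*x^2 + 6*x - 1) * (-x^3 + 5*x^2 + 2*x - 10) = -2*x^5 + 4*x^4 + 35*x^3 - 13*x^2 - 62*x + 10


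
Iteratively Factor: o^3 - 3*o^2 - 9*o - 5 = (o + 1)*(o^2 - 4*o - 5) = (o - 5)*(o + 1)*(o + 1)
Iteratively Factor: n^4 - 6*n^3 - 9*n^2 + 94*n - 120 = (n - 2)*(n^3 - 4*n^2 - 17*n + 60) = (n - 3)*(n - 2)*(n^2 - n - 20) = (n - 5)*(n - 3)*(n - 2)*(n + 4)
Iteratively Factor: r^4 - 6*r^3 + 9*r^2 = (r - 3)*(r^3 - 3*r^2) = r*(r - 3)*(r^2 - 3*r) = r^2*(r - 3)*(r - 3)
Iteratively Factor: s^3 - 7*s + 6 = (s - 2)*(s^2 + 2*s - 3) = (s - 2)*(s - 1)*(s + 3)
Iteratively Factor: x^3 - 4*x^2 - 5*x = (x + 1)*(x^2 - 5*x) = x*(x + 1)*(x - 5)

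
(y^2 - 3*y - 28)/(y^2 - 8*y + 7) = (y + 4)/(y - 1)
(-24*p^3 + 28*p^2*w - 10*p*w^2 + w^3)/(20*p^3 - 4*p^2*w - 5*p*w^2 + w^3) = (-12*p^2 + 8*p*w - w^2)/(10*p^2 + 3*p*w - w^2)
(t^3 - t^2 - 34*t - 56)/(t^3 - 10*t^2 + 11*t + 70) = (t + 4)/(t - 5)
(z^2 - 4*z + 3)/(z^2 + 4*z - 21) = (z - 1)/(z + 7)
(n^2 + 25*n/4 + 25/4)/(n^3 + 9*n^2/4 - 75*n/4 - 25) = 1/(n - 4)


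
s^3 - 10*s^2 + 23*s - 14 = (s - 7)*(s - 2)*(s - 1)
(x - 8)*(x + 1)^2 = x^3 - 6*x^2 - 15*x - 8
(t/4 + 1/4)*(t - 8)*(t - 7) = t^3/4 - 7*t^2/2 + 41*t/4 + 14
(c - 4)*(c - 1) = c^2 - 5*c + 4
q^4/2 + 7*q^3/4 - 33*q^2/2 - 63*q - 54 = (q/2 + 1)*(q - 6)*(q + 3/2)*(q + 6)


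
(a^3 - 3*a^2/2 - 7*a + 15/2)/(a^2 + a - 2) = (2*a^2 - a - 15)/(2*(a + 2))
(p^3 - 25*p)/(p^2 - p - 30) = p*(p - 5)/(p - 6)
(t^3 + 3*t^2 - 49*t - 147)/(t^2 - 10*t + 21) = (t^2 + 10*t + 21)/(t - 3)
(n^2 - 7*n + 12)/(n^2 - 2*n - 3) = (n - 4)/(n + 1)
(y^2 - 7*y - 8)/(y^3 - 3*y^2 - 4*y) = (y - 8)/(y*(y - 4))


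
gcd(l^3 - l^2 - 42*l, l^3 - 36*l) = l^2 + 6*l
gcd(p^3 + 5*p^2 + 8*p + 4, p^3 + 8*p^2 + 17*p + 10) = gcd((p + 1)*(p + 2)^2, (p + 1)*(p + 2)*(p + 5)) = p^2 + 3*p + 2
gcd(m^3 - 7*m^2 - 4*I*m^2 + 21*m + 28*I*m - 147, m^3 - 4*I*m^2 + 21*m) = m^2 - 4*I*m + 21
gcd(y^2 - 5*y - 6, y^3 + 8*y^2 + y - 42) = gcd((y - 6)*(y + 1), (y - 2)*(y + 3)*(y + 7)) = 1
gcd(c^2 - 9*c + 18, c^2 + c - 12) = c - 3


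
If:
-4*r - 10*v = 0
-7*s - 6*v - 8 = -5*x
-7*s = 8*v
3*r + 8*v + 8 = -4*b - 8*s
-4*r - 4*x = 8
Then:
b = 277/406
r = -90/29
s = -288/203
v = 36/29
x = 32/29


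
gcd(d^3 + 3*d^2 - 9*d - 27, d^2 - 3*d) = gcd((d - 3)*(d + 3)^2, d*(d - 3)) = d - 3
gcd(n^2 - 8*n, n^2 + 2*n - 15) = 1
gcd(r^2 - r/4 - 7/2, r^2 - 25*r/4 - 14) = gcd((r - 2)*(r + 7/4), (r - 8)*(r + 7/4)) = r + 7/4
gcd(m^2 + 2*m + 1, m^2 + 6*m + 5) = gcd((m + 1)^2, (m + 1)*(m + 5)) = m + 1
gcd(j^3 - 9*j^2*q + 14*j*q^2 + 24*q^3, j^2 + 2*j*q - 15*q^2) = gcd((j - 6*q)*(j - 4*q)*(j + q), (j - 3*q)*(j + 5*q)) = 1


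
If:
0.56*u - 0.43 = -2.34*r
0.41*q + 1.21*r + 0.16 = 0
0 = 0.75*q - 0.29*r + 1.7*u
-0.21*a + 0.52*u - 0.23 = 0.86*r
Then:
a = -0.72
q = -0.70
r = 0.11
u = 0.33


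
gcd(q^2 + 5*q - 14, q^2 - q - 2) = q - 2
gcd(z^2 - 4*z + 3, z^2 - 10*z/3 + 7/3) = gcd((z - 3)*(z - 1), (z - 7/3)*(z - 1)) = z - 1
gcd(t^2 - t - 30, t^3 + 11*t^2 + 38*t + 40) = t + 5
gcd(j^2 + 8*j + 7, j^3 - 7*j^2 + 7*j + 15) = j + 1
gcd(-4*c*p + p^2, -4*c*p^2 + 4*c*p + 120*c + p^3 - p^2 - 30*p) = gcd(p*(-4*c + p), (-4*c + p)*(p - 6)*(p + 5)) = -4*c + p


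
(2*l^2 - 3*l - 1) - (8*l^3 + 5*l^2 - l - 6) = -8*l^3 - 3*l^2 - 2*l + 5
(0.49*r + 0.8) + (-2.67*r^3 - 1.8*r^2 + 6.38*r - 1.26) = -2.67*r^3 - 1.8*r^2 + 6.87*r - 0.46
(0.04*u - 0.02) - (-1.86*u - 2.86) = 1.9*u + 2.84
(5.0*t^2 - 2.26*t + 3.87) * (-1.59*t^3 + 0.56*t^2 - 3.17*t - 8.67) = -7.95*t^5 + 6.3934*t^4 - 23.2689*t^3 - 34.0186*t^2 + 7.3263*t - 33.5529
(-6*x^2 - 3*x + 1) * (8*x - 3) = -48*x^3 - 6*x^2 + 17*x - 3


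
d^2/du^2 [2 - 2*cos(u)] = 2*cos(u)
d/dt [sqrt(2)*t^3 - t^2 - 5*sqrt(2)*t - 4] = 3*sqrt(2)*t^2 - 2*t - 5*sqrt(2)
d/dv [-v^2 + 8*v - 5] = 8 - 2*v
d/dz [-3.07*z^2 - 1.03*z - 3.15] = -6.14*z - 1.03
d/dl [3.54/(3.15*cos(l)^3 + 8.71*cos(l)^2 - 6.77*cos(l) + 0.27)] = (33.453*cos(l)^2 + 61.6668*cos(l) - 23.9658)*sin(l)/(3.15*cos(l)^3 + 8.71*cos(l)^2 - 6.77*cos(l) + 0.27)^2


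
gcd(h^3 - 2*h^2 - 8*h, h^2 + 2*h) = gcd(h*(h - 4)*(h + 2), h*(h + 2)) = h^2 + 2*h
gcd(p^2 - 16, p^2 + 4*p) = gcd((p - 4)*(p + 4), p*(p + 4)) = p + 4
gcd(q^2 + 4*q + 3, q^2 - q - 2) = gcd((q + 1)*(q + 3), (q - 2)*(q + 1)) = q + 1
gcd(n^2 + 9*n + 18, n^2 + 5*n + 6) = n + 3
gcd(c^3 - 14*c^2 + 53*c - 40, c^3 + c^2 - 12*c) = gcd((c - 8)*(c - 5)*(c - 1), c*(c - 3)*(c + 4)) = 1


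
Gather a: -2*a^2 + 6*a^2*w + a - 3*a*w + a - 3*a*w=a^2*(6*w - 2) + a*(2 - 6*w)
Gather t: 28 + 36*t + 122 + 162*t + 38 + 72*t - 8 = 270*t + 180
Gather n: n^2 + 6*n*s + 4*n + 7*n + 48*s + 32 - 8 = n^2 + n*(6*s + 11) + 48*s + 24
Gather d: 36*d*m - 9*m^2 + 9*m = 36*d*m - 9*m^2 + 9*m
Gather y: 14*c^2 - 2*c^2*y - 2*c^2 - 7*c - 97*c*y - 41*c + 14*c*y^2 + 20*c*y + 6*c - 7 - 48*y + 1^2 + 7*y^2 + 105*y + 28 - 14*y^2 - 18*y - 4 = 12*c^2 - 42*c + y^2*(14*c - 7) + y*(-2*c^2 - 77*c + 39) + 18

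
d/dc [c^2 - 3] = 2*c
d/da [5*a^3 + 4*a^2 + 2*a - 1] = 15*a^2 + 8*a + 2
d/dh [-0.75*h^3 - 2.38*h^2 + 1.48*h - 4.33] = -2.25*h^2 - 4.76*h + 1.48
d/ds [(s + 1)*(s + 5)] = 2*s + 6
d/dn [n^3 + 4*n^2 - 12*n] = 3*n^2 + 8*n - 12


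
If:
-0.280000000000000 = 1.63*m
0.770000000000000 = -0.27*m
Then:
No Solution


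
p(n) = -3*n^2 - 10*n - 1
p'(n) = -6*n - 10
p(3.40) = -69.68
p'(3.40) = -30.40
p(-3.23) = 0.00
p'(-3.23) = 9.38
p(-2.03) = 6.94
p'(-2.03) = 2.18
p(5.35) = -140.37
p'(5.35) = -42.10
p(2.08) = -34.78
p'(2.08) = -22.48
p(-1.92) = 7.14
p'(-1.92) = 1.52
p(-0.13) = 0.25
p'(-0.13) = -9.22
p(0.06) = -1.61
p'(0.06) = -10.36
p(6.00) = -169.00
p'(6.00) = -46.00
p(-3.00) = 2.00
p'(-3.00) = 8.00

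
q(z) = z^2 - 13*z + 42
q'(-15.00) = -43.00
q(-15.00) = 462.00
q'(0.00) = -13.00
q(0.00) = 42.00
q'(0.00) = -13.00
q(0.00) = 42.00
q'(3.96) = -5.08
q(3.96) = 6.20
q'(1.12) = -10.76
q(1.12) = 28.69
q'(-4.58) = -22.16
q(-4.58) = 122.52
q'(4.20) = -4.60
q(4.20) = 5.04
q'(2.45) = -8.10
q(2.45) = 16.15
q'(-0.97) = -14.94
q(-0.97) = 55.55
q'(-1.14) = -15.28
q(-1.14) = 58.12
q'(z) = 2*z - 13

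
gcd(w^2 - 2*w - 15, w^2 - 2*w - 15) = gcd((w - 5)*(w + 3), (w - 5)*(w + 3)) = w^2 - 2*w - 15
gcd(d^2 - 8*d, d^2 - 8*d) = d^2 - 8*d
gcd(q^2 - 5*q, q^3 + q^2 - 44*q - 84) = 1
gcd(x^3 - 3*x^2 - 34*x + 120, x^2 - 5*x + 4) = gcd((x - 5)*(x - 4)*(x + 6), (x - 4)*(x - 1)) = x - 4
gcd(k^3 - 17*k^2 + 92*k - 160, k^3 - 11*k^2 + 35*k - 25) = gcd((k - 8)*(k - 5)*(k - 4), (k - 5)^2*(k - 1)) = k - 5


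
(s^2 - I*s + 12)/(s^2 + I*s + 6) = (s - 4*I)/(s - 2*I)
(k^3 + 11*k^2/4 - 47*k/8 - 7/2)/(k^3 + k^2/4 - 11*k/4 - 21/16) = 2*(k + 4)/(2*k + 3)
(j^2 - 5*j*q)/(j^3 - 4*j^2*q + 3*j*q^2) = (j - 5*q)/(j^2 - 4*j*q + 3*q^2)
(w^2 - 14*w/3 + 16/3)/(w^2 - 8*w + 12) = (w - 8/3)/(w - 6)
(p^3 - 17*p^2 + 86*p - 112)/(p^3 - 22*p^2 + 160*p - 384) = (p^2 - 9*p + 14)/(p^2 - 14*p + 48)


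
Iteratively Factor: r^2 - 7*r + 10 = (r - 5)*(r - 2)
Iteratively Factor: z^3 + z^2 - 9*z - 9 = (z - 3)*(z^2 + 4*z + 3) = (z - 3)*(z + 1)*(z + 3)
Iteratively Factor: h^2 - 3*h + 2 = (h - 1)*(h - 2)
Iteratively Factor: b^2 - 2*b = (b - 2)*(b)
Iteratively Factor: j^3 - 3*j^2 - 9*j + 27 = (j + 3)*(j^2 - 6*j + 9) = (j - 3)*(j + 3)*(j - 3)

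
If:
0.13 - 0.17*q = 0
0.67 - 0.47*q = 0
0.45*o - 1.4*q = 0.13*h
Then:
No Solution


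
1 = 1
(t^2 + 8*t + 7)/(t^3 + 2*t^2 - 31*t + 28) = (t + 1)/(t^2 - 5*t + 4)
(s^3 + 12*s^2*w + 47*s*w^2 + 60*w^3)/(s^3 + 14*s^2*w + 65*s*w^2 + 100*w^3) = (s + 3*w)/(s + 5*w)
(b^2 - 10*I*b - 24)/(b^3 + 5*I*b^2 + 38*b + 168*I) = (b - 4*I)/(b^2 + 11*I*b - 28)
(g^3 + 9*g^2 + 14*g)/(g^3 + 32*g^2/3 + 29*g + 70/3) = 3*g/(3*g + 5)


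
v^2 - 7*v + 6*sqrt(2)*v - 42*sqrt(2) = (v - 7)*(v + 6*sqrt(2))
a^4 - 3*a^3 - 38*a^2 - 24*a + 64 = (a - 8)*(a - 1)*(a + 2)*(a + 4)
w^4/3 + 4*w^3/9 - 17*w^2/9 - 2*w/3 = w*(w/3 + 1)*(w - 2)*(w + 1/3)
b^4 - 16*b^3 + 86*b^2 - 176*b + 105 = (b - 7)*(b - 5)*(b - 3)*(b - 1)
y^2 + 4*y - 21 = (y - 3)*(y + 7)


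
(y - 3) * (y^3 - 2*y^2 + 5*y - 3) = y^4 - 5*y^3 + 11*y^2 - 18*y + 9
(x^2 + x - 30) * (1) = x^2 + x - 30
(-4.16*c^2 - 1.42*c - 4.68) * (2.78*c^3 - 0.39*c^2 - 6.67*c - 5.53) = -11.5648*c^5 - 2.3252*c^4 + 15.2906*c^3 + 34.3014*c^2 + 39.0682*c + 25.8804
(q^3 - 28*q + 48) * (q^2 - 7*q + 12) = q^5 - 7*q^4 - 16*q^3 + 244*q^2 - 672*q + 576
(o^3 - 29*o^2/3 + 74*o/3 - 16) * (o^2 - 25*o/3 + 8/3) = o^5 - 18*o^4 + 971*o^3/9 - 742*o^2/3 + 1792*o/9 - 128/3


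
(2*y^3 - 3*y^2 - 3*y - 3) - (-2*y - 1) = 2*y^3 - 3*y^2 - y - 2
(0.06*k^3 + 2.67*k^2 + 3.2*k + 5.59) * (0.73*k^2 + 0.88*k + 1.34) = 0.0438*k^5 + 2.0019*k^4 + 4.766*k^3 + 10.4745*k^2 + 9.2072*k + 7.4906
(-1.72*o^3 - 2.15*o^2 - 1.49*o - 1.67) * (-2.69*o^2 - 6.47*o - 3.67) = 4.6268*o^5 + 16.9119*o^4 + 24.231*o^3 + 22.0231*o^2 + 16.2732*o + 6.1289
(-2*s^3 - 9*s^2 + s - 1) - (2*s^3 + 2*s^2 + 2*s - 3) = -4*s^3 - 11*s^2 - s + 2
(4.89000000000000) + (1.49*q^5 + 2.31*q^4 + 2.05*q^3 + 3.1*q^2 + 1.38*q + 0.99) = 1.49*q^5 + 2.31*q^4 + 2.05*q^3 + 3.1*q^2 + 1.38*q + 5.88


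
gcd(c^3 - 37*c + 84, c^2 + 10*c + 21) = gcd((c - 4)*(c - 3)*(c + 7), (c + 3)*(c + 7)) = c + 7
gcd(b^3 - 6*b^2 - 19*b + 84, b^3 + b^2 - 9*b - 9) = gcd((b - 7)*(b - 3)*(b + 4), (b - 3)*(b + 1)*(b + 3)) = b - 3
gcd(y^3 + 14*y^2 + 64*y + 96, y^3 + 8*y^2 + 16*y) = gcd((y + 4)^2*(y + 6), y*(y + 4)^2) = y^2 + 8*y + 16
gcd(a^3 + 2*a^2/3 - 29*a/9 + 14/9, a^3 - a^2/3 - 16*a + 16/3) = 1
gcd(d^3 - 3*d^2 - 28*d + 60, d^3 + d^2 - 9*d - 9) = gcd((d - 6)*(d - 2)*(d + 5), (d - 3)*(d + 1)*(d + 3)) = 1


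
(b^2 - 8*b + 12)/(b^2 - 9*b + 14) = (b - 6)/(b - 7)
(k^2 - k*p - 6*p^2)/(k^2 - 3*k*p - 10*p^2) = (-k + 3*p)/(-k + 5*p)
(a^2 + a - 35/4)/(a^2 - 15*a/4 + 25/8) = 2*(2*a + 7)/(4*a - 5)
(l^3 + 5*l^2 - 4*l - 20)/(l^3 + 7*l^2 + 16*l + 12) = (l^2 + 3*l - 10)/(l^2 + 5*l + 6)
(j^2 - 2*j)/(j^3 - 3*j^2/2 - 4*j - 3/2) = 2*j*(2 - j)/(-2*j^3 + 3*j^2 + 8*j + 3)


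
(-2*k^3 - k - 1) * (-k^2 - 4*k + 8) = 2*k^5 + 8*k^4 - 15*k^3 + 5*k^2 - 4*k - 8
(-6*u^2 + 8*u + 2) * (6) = -36*u^2 + 48*u + 12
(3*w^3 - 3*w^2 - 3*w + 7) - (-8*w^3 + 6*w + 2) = 11*w^3 - 3*w^2 - 9*w + 5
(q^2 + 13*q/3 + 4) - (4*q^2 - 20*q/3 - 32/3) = -3*q^2 + 11*q + 44/3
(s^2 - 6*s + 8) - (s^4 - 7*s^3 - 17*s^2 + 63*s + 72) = -s^4 + 7*s^3 + 18*s^2 - 69*s - 64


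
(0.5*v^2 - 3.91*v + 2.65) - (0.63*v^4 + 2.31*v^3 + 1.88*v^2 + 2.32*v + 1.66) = -0.63*v^4 - 2.31*v^3 - 1.38*v^2 - 6.23*v + 0.99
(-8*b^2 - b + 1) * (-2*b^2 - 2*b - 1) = 16*b^4 + 18*b^3 + 8*b^2 - b - 1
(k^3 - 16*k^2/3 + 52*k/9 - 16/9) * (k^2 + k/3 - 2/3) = k^5 - 5*k^4 + 10*k^3/3 + 100*k^2/27 - 40*k/9 + 32/27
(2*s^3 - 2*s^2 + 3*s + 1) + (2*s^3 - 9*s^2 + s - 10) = 4*s^3 - 11*s^2 + 4*s - 9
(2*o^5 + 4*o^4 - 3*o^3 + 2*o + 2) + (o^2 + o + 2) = 2*o^5 + 4*o^4 - 3*o^3 + o^2 + 3*o + 4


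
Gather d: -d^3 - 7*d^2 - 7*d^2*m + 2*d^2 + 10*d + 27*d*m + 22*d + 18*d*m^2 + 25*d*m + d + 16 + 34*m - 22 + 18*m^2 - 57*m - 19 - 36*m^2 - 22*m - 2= -d^3 + d^2*(-7*m - 5) + d*(18*m^2 + 52*m + 33) - 18*m^2 - 45*m - 27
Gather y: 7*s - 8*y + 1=7*s - 8*y + 1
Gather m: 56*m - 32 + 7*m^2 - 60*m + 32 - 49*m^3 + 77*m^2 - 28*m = -49*m^3 + 84*m^2 - 32*m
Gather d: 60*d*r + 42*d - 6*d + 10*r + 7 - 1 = d*(60*r + 36) + 10*r + 6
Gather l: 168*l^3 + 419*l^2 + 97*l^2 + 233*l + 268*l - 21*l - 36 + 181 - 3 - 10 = 168*l^3 + 516*l^2 + 480*l + 132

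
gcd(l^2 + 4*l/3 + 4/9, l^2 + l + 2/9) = l + 2/3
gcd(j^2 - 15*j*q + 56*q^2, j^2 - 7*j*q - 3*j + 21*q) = -j + 7*q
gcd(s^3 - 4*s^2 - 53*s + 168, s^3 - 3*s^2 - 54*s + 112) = s^2 - s - 56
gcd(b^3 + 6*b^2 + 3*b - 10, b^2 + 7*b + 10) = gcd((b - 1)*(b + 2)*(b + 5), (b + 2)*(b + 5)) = b^2 + 7*b + 10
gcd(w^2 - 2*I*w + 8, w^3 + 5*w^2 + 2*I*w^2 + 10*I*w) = w + 2*I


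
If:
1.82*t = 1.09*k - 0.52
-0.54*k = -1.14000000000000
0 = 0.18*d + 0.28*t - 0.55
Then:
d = 1.53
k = 2.11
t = 0.98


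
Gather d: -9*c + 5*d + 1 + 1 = -9*c + 5*d + 2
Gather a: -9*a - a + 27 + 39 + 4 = 70 - 10*a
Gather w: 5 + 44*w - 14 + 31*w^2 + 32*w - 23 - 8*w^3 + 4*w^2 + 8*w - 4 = -8*w^3 + 35*w^2 + 84*w - 36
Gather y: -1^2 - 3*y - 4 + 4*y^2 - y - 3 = 4*y^2 - 4*y - 8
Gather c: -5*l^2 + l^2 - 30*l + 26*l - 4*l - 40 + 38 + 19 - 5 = -4*l^2 - 8*l + 12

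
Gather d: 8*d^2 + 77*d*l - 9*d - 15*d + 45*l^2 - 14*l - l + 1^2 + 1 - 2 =8*d^2 + d*(77*l - 24) + 45*l^2 - 15*l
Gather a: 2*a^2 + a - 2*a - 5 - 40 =2*a^2 - a - 45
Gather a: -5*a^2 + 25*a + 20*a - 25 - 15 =-5*a^2 + 45*a - 40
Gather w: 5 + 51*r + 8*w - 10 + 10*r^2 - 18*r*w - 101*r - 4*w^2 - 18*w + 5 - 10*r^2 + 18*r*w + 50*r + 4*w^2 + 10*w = 0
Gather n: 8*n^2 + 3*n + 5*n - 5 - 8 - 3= 8*n^2 + 8*n - 16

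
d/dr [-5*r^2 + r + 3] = 1 - 10*r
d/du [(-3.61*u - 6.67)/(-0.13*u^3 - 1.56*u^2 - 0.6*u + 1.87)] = (0.4693*u^3 + 5.6316*u^2 + 2.166*u - (3.61*u + 6.67)*(0.39*u^2 + 3.12*u + 0.6) - 6.7507)/(0.13*u^3 + 1.56*u^2 + 0.6*u - 1.87)^2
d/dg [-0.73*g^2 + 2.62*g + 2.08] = 2.62 - 1.46*g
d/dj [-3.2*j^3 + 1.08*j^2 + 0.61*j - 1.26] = -9.6*j^2 + 2.16*j + 0.61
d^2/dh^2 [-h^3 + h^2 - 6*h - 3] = 2 - 6*h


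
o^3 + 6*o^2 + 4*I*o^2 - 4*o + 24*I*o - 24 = (o + 6)*(o + 2*I)^2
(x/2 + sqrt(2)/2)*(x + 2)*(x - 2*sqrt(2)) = x^3/2 - sqrt(2)*x^2/2 + x^2 - 2*x - sqrt(2)*x - 4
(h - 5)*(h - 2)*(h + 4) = h^3 - 3*h^2 - 18*h + 40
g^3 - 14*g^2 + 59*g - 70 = (g - 7)*(g - 5)*(g - 2)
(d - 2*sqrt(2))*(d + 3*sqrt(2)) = d^2 + sqrt(2)*d - 12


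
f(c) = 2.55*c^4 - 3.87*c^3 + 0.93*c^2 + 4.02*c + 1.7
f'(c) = 10.2*c^3 - 11.61*c^2 + 1.86*c + 4.02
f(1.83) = 17.05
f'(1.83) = 31.05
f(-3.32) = 450.03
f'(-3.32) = -503.39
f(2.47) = 53.90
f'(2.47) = 91.49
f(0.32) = 2.98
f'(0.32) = 3.76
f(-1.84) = 50.79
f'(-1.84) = -102.25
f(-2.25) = 106.80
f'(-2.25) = -175.12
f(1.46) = 9.09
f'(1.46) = 13.73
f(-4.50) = 1400.76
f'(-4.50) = -1168.93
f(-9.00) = 19592.63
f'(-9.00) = -8388.93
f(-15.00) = 142305.65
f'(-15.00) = -37061.13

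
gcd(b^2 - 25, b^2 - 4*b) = 1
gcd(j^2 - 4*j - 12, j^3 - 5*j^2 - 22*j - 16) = j + 2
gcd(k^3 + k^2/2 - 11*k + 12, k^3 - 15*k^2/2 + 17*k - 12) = k^2 - 7*k/2 + 3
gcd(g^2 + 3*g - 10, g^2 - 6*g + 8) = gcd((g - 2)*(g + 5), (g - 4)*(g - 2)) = g - 2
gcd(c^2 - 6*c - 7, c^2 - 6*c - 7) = c^2 - 6*c - 7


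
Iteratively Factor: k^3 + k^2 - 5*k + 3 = (k + 3)*(k^2 - 2*k + 1) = (k - 1)*(k + 3)*(k - 1)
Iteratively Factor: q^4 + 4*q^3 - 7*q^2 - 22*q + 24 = (q + 3)*(q^3 + q^2 - 10*q + 8) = (q - 1)*(q + 3)*(q^2 + 2*q - 8) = (q - 1)*(q + 3)*(q + 4)*(q - 2)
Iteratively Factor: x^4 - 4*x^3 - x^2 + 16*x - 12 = (x - 1)*(x^3 - 3*x^2 - 4*x + 12) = (x - 3)*(x - 1)*(x^2 - 4) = (x - 3)*(x - 1)*(x + 2)*(x - 2)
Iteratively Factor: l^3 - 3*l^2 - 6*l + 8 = (l + 2)*(l^2 - 5*l + 4) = (l - 4)*(l + 2)*(l - 1)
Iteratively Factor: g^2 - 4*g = (g)*(g - 4)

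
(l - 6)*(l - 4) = l^2 - 10*l + 24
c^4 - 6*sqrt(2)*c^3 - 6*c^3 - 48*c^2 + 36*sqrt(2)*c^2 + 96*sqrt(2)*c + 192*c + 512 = (c - 8)*(c + 2)*(c - 8*sqrt(2))*(c + 2*sqrt(2))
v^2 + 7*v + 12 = (v + 3)*(v + 4)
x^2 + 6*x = x*(x + 6)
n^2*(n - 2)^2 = n^4 - 4*n^3 + 4*n^2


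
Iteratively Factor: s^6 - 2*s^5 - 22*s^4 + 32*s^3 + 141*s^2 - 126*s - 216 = (s - 3)*(s^5 + s^4 - 19*s^3 - 25*s^2 + 66*s + 72) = (s - 3)*(s - 2)*(s^4 + 3*s^3 - 13*s^2 - 51*s - 36) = (s - 3)*(s - 2)*(s + 3)*(s^3 - 13*s - 12) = (s - 3)*(s - 2)*(s + 1)*(s + 3)*(s^2 - s - 12) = (s - 4)*(s - 3)*(s - 2)*(s + 1)*(s + 3)*(s + 3)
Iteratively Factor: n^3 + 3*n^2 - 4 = (n + 2)*(n^2 + n - 2) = (n - 1)*(n + 2)*(n + 2)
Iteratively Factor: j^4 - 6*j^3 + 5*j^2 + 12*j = (j + 1)*(j^3 - 7*j^2 + 12*j) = j*(j + 1)*(j^2 - 7*j + 12) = j*(j - 3)*(j + 1)*(j - 4)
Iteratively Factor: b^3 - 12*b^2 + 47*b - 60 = (b - 3)*(b^2 - 9*b + 20) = (b - 5)*(b - 3)*(b - 4)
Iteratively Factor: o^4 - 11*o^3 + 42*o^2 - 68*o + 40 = (o - 2)*(o^3 - 9*o^2 + 24*o - 20) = (o - 2)^2*(o^2 - 7*o + 10) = (o - 2)^3*(o - 5)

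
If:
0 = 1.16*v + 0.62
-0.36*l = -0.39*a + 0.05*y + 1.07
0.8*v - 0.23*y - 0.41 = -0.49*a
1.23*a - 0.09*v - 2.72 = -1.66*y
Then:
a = 1.83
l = -1.03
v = -0.53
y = 0.25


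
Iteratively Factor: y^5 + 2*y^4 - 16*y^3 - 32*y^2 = (y + 2)*(y^4 - 16*y^2) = (y - 4)*(y + 2)*(y^3 + 4*y^2) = (y - 4)*(y + 2)*(y + 4)*(y^2) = y*(y - 4)*(y + 2)*(y + 4)*(y)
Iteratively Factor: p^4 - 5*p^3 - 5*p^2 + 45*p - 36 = (p - 4)*(p^3 - p^2 - 9*p + 9) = (p - 4)*(p - 3)*(p^2 + 2*p - 3) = (p - 4)*(p - 3)*(p + 3)*(p - 1)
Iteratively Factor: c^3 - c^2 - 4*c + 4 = (c - 2)*(c^2 + c - 2) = (c - 2)*(c + 2)*(c - 1)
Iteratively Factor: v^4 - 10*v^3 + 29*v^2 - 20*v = (v - 4)*(v^3 - 6*v^2 + 5*v) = v*(v - 4)*(v^2 - 6*v + 5) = v*(v - 4)*(v - 1)*(v - 5)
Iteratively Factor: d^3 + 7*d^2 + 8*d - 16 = (d + 4)*(d^2 + 3*d - 4) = (d + 4)^2*(d - 1)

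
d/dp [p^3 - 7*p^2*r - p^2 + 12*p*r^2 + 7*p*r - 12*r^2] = 3*p^2 - 14*p*r - 2*p + 12*r^2 + 7*r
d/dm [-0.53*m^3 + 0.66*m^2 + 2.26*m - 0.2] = -1.59*m^2 + 1.32*m + 2.26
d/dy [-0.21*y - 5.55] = -0.210000000000000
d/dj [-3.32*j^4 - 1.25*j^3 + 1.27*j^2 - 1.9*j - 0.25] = -13.28*j^3 - 3.75*j^2 + 2.54*j - 1.9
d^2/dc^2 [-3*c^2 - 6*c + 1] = -6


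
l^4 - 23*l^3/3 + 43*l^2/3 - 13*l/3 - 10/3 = (l - 5)*(l - 2)*(l - 1)*(l + 1/3)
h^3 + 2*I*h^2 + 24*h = h*(h - 4*I)*(h + 6*I)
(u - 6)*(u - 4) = u^2 - 10*u + 24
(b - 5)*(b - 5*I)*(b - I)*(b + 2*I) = b^4 - 5*b^3 - 4*I*b^3 + 7*b^2 + 20*I*b^2 - 35*b - 10*I*b + 50*I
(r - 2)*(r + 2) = r^2 - 4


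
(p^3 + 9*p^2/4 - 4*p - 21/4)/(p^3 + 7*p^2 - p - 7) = (4*p^2 + 5*p - 21)/(4*(p^2 + 6*p - 7))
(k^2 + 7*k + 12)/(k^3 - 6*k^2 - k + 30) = (k^2 + 7*k + 12)/(k^3 - 6*k^2 - k + 30)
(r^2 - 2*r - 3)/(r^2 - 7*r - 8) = (r - 3)/(r - 8)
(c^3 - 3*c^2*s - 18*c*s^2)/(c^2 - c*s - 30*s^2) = c*(c + 3*s)/(c + 5*s)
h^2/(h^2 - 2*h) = h/(h - 2)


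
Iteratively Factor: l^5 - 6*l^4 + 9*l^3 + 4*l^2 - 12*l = (l + 1)*(l^4 - 7*l^3 + 16*l^2 - 12*l) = l*(l + 1)*(l^3 - 7*l^2 + 16*l - 12) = l*(l - 2)*(l + 1)*(l^2 - 5*l + 6) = l*(l - 2)^2*(l + 1)*(l - 3)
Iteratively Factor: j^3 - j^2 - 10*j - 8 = (j + 2)*(j^2 - 3*j - 4) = (j + 1)*(j + 2)*(j - 4)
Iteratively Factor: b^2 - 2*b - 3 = (b + 1)*(b - 3)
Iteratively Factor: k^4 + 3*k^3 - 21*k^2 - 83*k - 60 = (k - 5)*(k^3 + 8*k^2 + 19*k + 12) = (k - 5)*(k + 4)*(k^2 + 4*k + 3) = (k - 5)*(k + 1)*(k + 4)*(k + 3)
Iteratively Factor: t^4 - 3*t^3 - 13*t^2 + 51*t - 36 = (t - 1)*(t^3 - 2*t^2 - 15*t + 36) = (t - 3)*(t - 1)*(t^2 + t - 12) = (t - 3)*(t - 1)*(t + 4)*(t - 3)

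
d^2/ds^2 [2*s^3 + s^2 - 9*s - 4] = 12*s + 2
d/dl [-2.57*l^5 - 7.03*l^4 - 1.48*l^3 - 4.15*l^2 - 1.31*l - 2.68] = -12.85*l^4 - 28.12*l^3 - 4.44*l^2 - 8.3*l - 1.31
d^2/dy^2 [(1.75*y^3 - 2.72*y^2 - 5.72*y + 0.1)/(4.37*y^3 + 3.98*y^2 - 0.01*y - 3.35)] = (-164.761236*y^6 - 654.946758*y^5 - 267.281436*y^4 - 664.908766*y^3 - 1212.62007*y^2 - 330.99249*y - 58.00054)/(83.453453*y^9 + 228.016986*y^8 + 207.094737*y^7 - 129.922609*y^6 - 350.065161*y^5 - 158.316456*y^4 + 147.926954*y^3 + 133.995645*y^2 - 0.336675*y - 37.595375)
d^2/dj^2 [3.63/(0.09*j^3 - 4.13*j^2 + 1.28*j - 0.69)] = ((29.9838 - 1.9602*j)*(0.09*j^3 - 4.13*j^2 + 1.28*j - 0.69) + 3.63*(0.27*j^2 - 8.26*j + 1.28)*(0.54*j^2 - 16.52*j + 2.56))/(0.09*j^3 - 4.13*j^2 + 1.28*j - 0.69)^3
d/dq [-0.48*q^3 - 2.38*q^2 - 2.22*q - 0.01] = -1.44*q^2 - 4.76*q - 2.22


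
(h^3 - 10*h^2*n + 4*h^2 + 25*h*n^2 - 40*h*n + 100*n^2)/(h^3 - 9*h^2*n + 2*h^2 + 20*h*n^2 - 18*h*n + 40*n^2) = (h^2 - 5*h*n + 4*h - 20*n)/(h^2 - 4*h*n + 2*h - 8*n)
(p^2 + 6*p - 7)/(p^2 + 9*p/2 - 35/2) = 2*(p - 1)/(2*p - 5)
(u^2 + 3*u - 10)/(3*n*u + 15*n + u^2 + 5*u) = (u - 2)/(3*n + u)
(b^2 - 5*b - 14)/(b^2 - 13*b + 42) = (b + 2)/(b - 6)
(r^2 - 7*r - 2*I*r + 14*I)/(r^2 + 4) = (r - 7)/(r + 2*I)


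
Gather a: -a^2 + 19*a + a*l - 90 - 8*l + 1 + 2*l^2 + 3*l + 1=-a^2 + a*(l + 19) + 2*l^2 - 5*l - 88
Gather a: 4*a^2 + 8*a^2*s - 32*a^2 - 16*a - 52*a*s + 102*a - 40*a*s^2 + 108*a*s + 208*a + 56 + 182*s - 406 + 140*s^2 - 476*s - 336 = a^2*(8*s - 28) + a*(-40*s^2 + 56*s + 294) + 140*s^2 - 294*s - 686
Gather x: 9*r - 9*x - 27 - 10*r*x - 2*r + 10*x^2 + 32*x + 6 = 7*r + 10*x^2 + x*(23 - 10*r) - 21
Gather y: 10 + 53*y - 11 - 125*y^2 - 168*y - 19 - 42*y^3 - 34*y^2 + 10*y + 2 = -42*y^3 - 159*y^2 - 105*y - 18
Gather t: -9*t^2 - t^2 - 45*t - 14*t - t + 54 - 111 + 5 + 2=-10*t^2 - 60*t - 50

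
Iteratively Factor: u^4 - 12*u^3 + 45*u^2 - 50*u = (u)*(u^3 - 12*u^2 + 45*u - 50) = u*(u - 2)*(u^2 - 10*u + 25) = u*(u - 5)*(u - 2)*(u - 5)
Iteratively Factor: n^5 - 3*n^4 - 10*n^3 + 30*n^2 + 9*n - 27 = (n - 3)*(n^4 - 10*n^2 + 9) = (n - 3)*(n + 1)*(n^3 - n^2 - 9*n + 9) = (n - 3)*(n - 1)*(n + 1)*(n^2 - 9) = (n - 3)^2*(n - 1)*(n + 1)*(n + 3)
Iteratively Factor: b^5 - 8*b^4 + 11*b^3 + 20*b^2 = (b - 5)*(b^4 - 3*b^3 - 4*b^2) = b*(b - 5)*(b^3 - 3*b^2 - 4*b) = b^2*(b - 5)*(b^2 - 3*b - 4) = b^2*(b - 5)*(b - 4)*(b + 1)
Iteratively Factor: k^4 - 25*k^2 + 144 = (k + 3)*(k^3 - 3*k^2 - 16*k + 48) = (k - 3)*(k + 3)*(k^2 - 16) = (k - 3)*(k + 3)*(k + 4)*(k - 4)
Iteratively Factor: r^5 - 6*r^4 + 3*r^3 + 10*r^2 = (r - 5)*(r^4 - r^3 - 2*r^2) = r*(r - 5)*(r^3 - r^2 - 2*r) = r*(r - 5)*(r - 2)*(r^2 + r) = r^2*(r - 5)*(r - 2)*(r + 1)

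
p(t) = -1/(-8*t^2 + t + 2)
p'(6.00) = 0.00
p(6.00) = 0.00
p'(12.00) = 0.00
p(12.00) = 0.00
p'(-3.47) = 0.01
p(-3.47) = 0.01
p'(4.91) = -0.00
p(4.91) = 0.01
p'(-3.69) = 0.00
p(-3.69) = 0.01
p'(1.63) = -0.08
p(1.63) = 0.06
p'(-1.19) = 0.18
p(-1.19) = 0.10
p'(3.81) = -0.00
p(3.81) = 0.01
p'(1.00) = -0.60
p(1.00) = 0.20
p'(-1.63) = 0.06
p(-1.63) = 0.05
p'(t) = -(16*t - 1)/(-8*t^2 + t + 2)^2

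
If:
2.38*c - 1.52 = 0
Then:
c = 0.64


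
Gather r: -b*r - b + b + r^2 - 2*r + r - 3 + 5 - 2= r^2 + r*(-b - 1)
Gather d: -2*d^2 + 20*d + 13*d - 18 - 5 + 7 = -2*d^2 + 33*d - 16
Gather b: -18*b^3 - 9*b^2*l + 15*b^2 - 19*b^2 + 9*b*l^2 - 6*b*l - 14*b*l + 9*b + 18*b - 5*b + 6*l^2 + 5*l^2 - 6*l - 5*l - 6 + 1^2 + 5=-18*b^3 + b^2*(-9*l - 4) + b*(9*l^2 - 20*l + 22) + 11*l^2 - 11*l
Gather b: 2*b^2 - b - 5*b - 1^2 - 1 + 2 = 2*b^2 - 6*b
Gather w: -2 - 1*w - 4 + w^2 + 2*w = w^2 + w - 6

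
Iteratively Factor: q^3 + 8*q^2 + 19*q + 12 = (q + 4)*(q^2 + 4*q + 3) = (q + 3)*(q + 4)*(q + 1)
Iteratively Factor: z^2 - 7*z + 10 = (z - 5)*(z - 2)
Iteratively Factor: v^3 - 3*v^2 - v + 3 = (v + 1)*(v^2 - 4*v + 3) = (v - 3)*(v + 1)*(v - 1)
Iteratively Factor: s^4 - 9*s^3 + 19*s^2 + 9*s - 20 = (s - 4)*(s^3 - 5*s^2 - s + 5) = (s - 4)*(s + 1)*(s^2 - 6*s + 5) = (s - 5)*(s - 4)*(s + 1)*(s - 1)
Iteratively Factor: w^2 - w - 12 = (w - 4)*(w + 3)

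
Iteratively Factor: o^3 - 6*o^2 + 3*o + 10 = (o - 2)*(o^2 - 4*o - 5) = (o - 5)*(o - 2)*(o + 1)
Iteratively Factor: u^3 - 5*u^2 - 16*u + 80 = (u - 4)*(u^2 - u - 20) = (u - 5)*(u - 4)*(u + 4)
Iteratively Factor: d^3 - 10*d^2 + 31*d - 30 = (d - 5)*(d^2 - 5*d + 6) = (d - 5)*(d - 2)*(d - 3)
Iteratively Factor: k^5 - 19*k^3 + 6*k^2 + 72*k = (k)*(k^4 - 19*k^2 + 6*k + 72) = k*(k - 3)*(k^3 + 3*k^2 - 10*k - 24) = k*(k - 3)*(k + 4)*(k^2 - k - 6) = k*(k - 3)^2*(k + 4)*(k + 2)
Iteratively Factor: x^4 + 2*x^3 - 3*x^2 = (x - 1)*(x^3 + 3*x^2) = (x - 1)*(x + 3)*(x^2) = x*(x - 1)*(x + 3)*(x)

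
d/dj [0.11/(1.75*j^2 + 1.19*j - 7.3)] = (-0.385*j - 0.1309)/(1.75*j^2 + 1.19*j - 7.3)^2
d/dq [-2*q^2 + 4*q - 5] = 4 - 4*q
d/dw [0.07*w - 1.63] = 0.0700000000000000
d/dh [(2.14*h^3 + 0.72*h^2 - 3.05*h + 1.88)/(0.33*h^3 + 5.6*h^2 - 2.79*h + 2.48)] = (11.7464*h^4 - 9.9282*h^3 + 29.1316*h^2 - 17.4848*h - 2.3188)/(0.1089*h^6 + 3.696*h^5 + 29.5186*h^4 - 29.6112*h^3 + 35.5601*h^2 - 13.8384*h + 6.1504)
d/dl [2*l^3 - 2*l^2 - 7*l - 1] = 6*l^2 - 4*l - 7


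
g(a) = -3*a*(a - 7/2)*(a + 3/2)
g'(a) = -3*a*(a - 7/2) - 3*a*(a + 3/2) - 3*(a - 7/2)*(a + 3/2) = -9*a^2 + 12*a + 63/4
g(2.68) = 27.56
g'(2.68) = -16.73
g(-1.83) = 9.66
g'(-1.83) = -36.35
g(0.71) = 13.13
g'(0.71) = 19.73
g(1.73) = 29.67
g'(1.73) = 9.57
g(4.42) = -72.22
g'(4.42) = -107.04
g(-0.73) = -7.13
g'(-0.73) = 2.19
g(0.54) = 9.78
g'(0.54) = 19.61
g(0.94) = 17.61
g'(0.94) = 19.08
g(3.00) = 20.25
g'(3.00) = -29.25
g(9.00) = -1559.25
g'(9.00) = -605.25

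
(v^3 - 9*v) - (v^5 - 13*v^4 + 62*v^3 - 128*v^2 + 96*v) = -v^5 + 13*v^4 - 61*v^3 + 128*v^2 - 105*v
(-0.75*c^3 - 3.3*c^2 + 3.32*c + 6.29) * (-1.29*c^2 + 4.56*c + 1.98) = 0.9675*c^5 + 0.837*c^4 - 20.8158*c^3 + 0.491099999999996*c^2 + 35.256*c + 12.4542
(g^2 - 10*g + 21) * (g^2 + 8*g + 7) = g^4 - 2*g^3 - 52*g^2 + 98*g + 147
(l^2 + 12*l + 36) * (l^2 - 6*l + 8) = l^4 + 6*l^3 - 28*l^2 - 120*l + 288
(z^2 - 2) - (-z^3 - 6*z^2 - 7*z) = z^3 + 7*z^2 + 7*z - 2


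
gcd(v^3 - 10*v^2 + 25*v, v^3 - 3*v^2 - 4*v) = v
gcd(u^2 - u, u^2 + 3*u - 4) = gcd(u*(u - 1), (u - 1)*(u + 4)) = u - 1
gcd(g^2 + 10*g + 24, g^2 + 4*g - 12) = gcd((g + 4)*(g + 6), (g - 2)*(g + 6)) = g + 6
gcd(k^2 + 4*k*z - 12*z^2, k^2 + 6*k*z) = k + 6*z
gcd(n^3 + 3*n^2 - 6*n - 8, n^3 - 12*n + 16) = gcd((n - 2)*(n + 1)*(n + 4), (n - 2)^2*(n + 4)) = n^2 + 2*n - 8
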